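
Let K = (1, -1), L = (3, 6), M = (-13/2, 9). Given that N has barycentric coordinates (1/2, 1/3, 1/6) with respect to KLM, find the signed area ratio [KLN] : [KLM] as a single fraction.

1/6

The signed ratio [KLN]/[KLM] equals the barycentric coordinate of N at vertex M, which is 1/6.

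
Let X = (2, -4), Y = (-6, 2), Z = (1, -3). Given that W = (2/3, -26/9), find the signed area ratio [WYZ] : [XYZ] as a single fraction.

4/9

[XYZ] = ½·(2·(2−(-3)) + (-6)·(-3−(-4)) + 1·(-4−2)) = ½·(10 − 6 − 6) = -1.
[WYZ] = ½·((2/3)·(2−(-3)) + (-6)·(-3−(-26/9)) + 1·(-26/9−2)) = ½·(10/3 + 2/3 − 44/9) = -4/9, so the ratio is (-4/9)/(-1) = 4/9.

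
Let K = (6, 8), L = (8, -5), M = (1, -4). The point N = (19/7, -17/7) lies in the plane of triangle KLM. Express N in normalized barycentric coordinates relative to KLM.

Signed area of the reference triangle: [KLM] = ½·(6·(-5−(-4)) + 8·(-4−8) + 1·(8−(-5))) = ½·(-6 − 96 + 13) = -89/2.
[NLM] = ½·((19/7)·(-5−(-4)) + 8·(-4−(-17/7)) + 1·(-17/7−(-5))) = ½·(-19/7 − 88/7 + 18/7) = -89/14, so the K-coordinate is (-89/14)/(-89/2) = 1/7.
[KNM] = ½·(6·(-17/7−(-4)) + (19/7)·(-4−8) + 1·(8−(-17/7))) = ½·(66/7 − 228/7 + 73/7) = -89/14, so the L-coordinate is 1/7.
[KLN] = ½·(6·(-5−(-17/7)) + 8·(-17/7−8) + (19/7)·(8−(-5))) = ½·(-108/7 − 584/7 + 247/7) = -445/14, so the M-coordinate is 5/7.

(1/7, 1/7, 5/7)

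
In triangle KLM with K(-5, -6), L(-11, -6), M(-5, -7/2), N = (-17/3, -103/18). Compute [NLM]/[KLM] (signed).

[KLM] = ½·((-5)·(-6−(-7/2)) + (-11)·(-7/2−(-6)) + (-5)·(-6−(-6))) = ½·(25/2 − 55/2 + 0) = -15/2.
[NLM] = ½·((-17/3)·(-6−(-7/2)) + (-11)·(-7/2−(-103/18)) + (-5)·(-103/18−(-6))) = ½·(85/6 − 220/9 − 25/18) = -35/6, so the ratio is (-35/6)/(-15/2) = 7/9.

7/9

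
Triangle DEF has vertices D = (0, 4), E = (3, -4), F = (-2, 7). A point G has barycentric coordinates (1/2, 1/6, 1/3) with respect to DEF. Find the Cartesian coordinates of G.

G = (1/2)·D + (1/6)·E + (1/3)·F.
x-coordinate: (1/2)·0 + (1/6)·3 + (1/3)·(-2) = -1/6.
y-coordinate: (1/2)·4 + (1/6)·(-4) + (1/3)·7 = 11/3.

(-1/6, 11/3)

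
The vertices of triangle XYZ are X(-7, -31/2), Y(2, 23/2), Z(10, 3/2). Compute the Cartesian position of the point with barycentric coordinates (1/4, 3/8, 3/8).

W = (1/4)·X + (3/8)·Y + (3/8)·Z.
x-coordinate: (1/4)·(-7) + (3/8)·2 + (3/8)·10 = 11/4.
y-coordinate: (1/4)·(-31/2) + (3/8)·(23/2) + (3/8)·(3/2) = 1.

(11/4, 1)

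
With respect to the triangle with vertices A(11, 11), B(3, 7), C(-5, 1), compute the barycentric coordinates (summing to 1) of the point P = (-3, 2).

(1/4, -1/4, 1)

Signed area of the reference triangle: [ABC] = ½·(11·(7−1) + 3·(1−11) + (-5)·(11−7)) = ½·(66 − 30 − 20) = 8.
[PBC] = ½·((-3)·(7−1) + 3·(1−2) + (-5)·(2−7)) = ½·(-18 − 3 + 25) = 2, so the A-coordinate is 2/8 = 1/4.
[APC] = ½·(11·(2−1) + (-3)·(1−11) + (-5)·(11−2)) = ½·(11 + 30 − 45) = -2, so the B-coordinate is -1/4.
[ABP] = ½·(11·(7−2) + 3·(2−11) + (-3)·(11−7)) = ½·(55 − 27 − 12) = 8, so the C-coordinate is 1.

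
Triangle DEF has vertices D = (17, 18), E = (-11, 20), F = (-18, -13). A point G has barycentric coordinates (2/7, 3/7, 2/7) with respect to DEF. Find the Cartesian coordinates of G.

G = (2/7)·D + (3/7)·E + (2/7)·F.
x-coordinate: (2/7)·17 + (3/7)·(-11) + (2/7)·(-18) = -5.
y-coordinate: (2/7)·18 + (3/7)·20 + (2/7)·(-13) = 10.

(-5, 10)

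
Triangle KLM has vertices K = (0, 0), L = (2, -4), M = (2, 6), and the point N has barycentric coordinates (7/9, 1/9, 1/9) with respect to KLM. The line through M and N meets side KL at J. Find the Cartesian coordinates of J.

(1/4, -1/2)

Line MN meets KL where the M-coordinate vanishes; zeroing N's M-weight and renormalizing leaves K, L-weights 7/9 : 1/9 → (7/8, 1/8).
So J = (7/8)·K + (1/8)·L = (1/4, -1/2).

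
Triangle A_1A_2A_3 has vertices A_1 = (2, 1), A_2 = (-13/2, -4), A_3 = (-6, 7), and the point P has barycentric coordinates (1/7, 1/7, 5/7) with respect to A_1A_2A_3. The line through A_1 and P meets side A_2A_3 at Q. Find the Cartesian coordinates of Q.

Line A_1P meets A_2A_3 where the A_1-coordinate vanishes; zeroing P's A_1-weight and renormalizing leaves A_2, A_3-weights 1/7 : 5/7 → (1/6, 5/6).
So Q = (1/6)·A_2 + (5/6)·A_3 = (-73/12, 31/6).

(-73/12, 31/6)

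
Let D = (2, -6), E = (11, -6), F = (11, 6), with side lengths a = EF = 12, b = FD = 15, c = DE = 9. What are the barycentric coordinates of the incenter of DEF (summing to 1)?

(1/3, 5/12, 1/4)

The incenter has barycentric coordinates proportional to the opposite side lengths: (12 : 15 : 9).
Normalizing by 12+15+9 = 36 gives (1/3, 5/12, 1/4).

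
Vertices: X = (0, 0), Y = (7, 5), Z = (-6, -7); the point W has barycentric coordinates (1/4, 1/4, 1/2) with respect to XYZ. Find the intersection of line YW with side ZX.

Line YW meets ZX where the Y-coordinate vanishes; zeroing W's Y-weight and renormalizing leaves Z, X-weights 1/2 : 1/4 → (2/3, 1/3).
So V = (2/3)·Z + (1/3)·X = (-4, -14/3).

(-4, -14/3)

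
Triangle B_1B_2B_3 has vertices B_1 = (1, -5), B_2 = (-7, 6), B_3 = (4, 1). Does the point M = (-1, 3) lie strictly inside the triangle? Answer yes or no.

yes

Barycentric coordinates of M: (1/27, 4/9, 14/27).
The three coordinates are positive, positive, positive; a point is interior exactly when all three are positive.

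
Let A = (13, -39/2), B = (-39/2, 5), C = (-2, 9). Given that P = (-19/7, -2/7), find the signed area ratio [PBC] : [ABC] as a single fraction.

2/7

[ABC] = ½·(13·(5−9) + (-39/2)·(9−(-39/2)) + (-2)·(-39/2−5)) = ½·(-52 − 2223/4 + 49) = -2235/8.
[PBC] = ½·((-19/7)·(5−9) + (-39/2)·(9−(-2/7)) + (-2)·(-2/7−5)) = ½·(76/7 − 2535/14 + 74/7) = -2235/28, so the ratio is (-2235/28)/(-2235/8) = 2/7.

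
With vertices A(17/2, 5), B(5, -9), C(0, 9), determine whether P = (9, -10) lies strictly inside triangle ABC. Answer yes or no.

no

Barycentric coordinates of P: (67/133, 251/266, -17/38).
The three coordinates are positive, positive, negative; a point is interior exactly when all three are positive.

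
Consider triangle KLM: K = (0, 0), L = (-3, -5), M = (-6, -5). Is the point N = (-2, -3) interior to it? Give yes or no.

yes

Barycentric coordinates of N: (2/5, 8/15, 1/15).
The three coordinates are positive, positive, positive; a point is interior exactly when all three are positive.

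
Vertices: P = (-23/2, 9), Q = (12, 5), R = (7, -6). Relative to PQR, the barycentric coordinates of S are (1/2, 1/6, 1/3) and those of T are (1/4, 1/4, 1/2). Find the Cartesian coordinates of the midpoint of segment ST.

(53/48, 23/12)

Barycentric coordinates of the midpoint are the average: (3/8, 5/24, 5/12).
Converting: (3/8)·P + (5/24)·Q + (5/12)·R = (53/48, 23/12).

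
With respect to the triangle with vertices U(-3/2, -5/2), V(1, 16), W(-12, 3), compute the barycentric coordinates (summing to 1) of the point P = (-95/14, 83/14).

Signed area of the reference triangle: [UVW] = ½·((-3/2)·(16−3) + 1·(3−(-5/2)) + (-12)·(-5/2−16)) = ½·(-39/2 + 11/2 + 222) = 104.
[PVW] = ½·((-95/14)·(16−3) + 1·(3−(83/14)) + (-12)·(83/14−16)) = ½·(-1235/14 − 41/14 + 846/7) = 104/7, so the U-coordinate is (104/7)/104 = 1/7.
[UPW] = ½·((-3/2)·(83/14−3) + (-95/14)·(3−(-5/2)) + (-12)·(-5/2−(83/14))) = ½·(-123/28 − 1045/28 + 708/7) = 208/7, so the V-coordinate is 2/7.
[UVP] = ½·((-3/2)·(16−(83/14)) + 1·(83/14−(-5/2)) + (-95/14)·(-5/2−16)) = ½·(-423/28 + 59/7 + 3515/28) = 416/7, so the W-coordinate is 4/7.
Check: 1/7 + 2/7 + 4/7 = 1.

(1/7, 2/7, 4/7)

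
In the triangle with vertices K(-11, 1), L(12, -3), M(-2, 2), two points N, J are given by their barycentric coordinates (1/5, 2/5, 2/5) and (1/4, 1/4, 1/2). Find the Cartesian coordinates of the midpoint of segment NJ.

(21/40, 3/20)

Barycentric coordinates of the midpoint are the average: (9/40, 13/40, 9/20).
Converting: (9/40)·K + (13/40)·L + (9/20)·M = (21/40, 3/20).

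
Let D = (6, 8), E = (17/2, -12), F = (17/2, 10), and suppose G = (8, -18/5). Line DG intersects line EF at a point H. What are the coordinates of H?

(17/2, -13/2)

Barycentric coordinates of G with respect to DEF: (1/5, 3/5, 1/5).
On side EF the D-coordinate is zero; dropping G's D-weight 1/5 and renormalizing the remaining 3/5 : 1/5 gives weights 3/4, 1/4 on E, F.
H = (3/4)·(17/2, -12) + (1/4)·(17/2, 10) = (17/2, -13/2).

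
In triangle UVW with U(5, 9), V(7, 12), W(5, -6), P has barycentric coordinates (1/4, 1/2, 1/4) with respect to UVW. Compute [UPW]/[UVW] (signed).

1/2

The signed ratio [UPW]/[UVW] equals the barycentric coordinate of P at vertex V, which is 1/2.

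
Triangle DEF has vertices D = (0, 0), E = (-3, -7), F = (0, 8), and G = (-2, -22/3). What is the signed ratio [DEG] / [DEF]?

[DEF] = ½·(0·(-7−8) + (-3)·(8−0) + 0·(0−(-7))) = ½·(0 − 24 + 0) = -12.
[DEG] = ½·(0·(-7−(-22/3)) + (-3)·(-22/3−0) + (-2)·(0−(-7))) = ½·(0 + 22 − 14) = 4, so the ratio is 4/(-12) = -1/3.

-1/3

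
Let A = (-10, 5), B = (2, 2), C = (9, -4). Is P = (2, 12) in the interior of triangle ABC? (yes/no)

no

Barycentric coordinates of P: (-70/51, 241/51, -40/17).
The three coordinates are negative, positive, negative; a point is interior exactly when all three are positive.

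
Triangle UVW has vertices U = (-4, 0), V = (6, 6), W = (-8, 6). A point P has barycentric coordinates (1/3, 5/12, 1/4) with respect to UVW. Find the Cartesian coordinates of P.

(-5/6, 4)

P = (1/3)·U + (5/12)·V + (1/4)·W.
x-coordinate: (1/3)·(-4) + (5/12)·6 + (1/4)·(-8) = -5/6.
y-coordinate: (1/3)·0 + (5/12)·6 + (1/4)·6 = 4.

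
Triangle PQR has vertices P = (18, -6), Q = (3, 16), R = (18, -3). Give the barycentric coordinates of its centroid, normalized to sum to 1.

The centroid is the average of the vertices, so each weight is 1/3.

(1/3, 1/3, 1/3)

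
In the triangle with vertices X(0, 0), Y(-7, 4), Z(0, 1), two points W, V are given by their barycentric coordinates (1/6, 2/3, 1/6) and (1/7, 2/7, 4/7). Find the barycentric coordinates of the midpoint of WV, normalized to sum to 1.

(13/84, 10/21, 31/84)

Since both coordinate triples sum to 1, the midpoint's barycentrics are the componentwise average.
(1/6+1/7)/2 = 13/84; similarly 10/21 and 31/84.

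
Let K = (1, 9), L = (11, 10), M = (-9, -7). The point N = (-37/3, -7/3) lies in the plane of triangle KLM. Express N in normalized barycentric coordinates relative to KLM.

Signed area of the reference triangle: [KLM] = ½·(1·(10−(-7)) + 11·(-7−9) + (-9)·(9−10)) = ½·(17 − 176 + 9) = -75.
[NLM] = ½·((-37/3)·(10−(-7)) + 11·(-7−(-7/3)) + (-9)·(-7/3−10)) = ½·(-629/3 − 154/3 + 111) = -75, so the K-coordinate is (-75)/(-75) = 1.
[KNM] = ½·(1·(-7/3−(-7)) + (-37/3)·(-7−9) + (-9)·(9−(-7/3))) = ½·(14/3 + 592/3 − 102) = 50, so the L-coordinate is -2/3.
[KLN] = ½·(1·(10−(-7/3)) + 11·(-7/3−9) + (-37/3)·(9−10)) = ½·(37/3 − 374/3 + 37/3) = -50, so the M-coordinate is 2/3.

(1, -2/3, 2/3)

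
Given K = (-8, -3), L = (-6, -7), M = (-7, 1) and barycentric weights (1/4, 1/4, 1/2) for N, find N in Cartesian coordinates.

(-7, -2)

N = (1/4)·K + (1/4)·L + (1/2)·M.
x-coordinate: (1/4)·(-8) + (1/4)·(-6) + (1/2)·(-7) = -7.
y-coordinate: (1/4)·(-3) + (1/4)·(-7) + (1/2)·1 = -2.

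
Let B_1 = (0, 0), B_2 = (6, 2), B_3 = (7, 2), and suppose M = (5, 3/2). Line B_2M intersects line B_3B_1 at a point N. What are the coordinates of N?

Barycentric coordinates of M with respect to B_1B_2B_3: (1/4, 1/4, 1/2).
On side B_3B_1 the B_2-coordinate is zero; dropping M's B_2-weight 1/4 and renormalizing the remaining 1/2 : 1/4 gives weights 2/3, 1/3 on B_3, B_1.
N = (2/3)·(7, 2) + (1/3)·(0, 0) = (14/3, 4/3).

(14/3, 4/3)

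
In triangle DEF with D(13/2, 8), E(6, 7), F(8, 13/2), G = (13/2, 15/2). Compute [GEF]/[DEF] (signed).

5/9

[DEF] = ½·((13/2)·(7−(13/2)) + 6·(13/2−8) + 8·(8−7)) = ½·(13/4 − 9 + 8) = 9/8.
[GEF] = ½·((13/2)·(7−(13/2)) + 6·(13/2−(15/2)) + 8·(15/2−7)) = ½·(13/4 − 6 + 4) = 5/8, so the ratio is (5/8)/(9/8) = 5/9.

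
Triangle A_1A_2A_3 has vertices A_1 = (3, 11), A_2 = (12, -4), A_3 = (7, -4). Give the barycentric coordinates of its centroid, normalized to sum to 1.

(1/3, 1/3, 1/3)

The centroid is the average of the vertices, so each weight is 1/3.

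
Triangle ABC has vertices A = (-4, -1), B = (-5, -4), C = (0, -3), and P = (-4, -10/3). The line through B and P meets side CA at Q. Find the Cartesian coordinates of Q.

(-2, -2)

Barycentric coordinates of P with respect to ABC: (1/6, 2/3, 1/6).
On side CA the B-coordinate is zero; dropping P's B-weight 2/3 and renormalizing the remaining 1/6 : 1/6 gives weights 1/2, 1/2 on C, A.
Q = (1/2)·(0, -3) + (1/2)·(-4, -1) = (-2, -2).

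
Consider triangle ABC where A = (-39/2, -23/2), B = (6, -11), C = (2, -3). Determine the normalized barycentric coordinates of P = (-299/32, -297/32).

(9/16, 3/16, 1/4)

Signed area of the reference triangle: [ABC] = ½·((-39/2)·(-11−(-3)) + 6·(-3−(-23/2)) + 2·(-23/2−(-11))) = ½·(156 + 51 − 1) = 103.
[PBC] = ½·((-299/32)·(-11−(-3)) + 6·(-3−(-297/32)) + 2·(-297/32−(-11))) = ½·(299/4 + 603/16 + 55/16) = 927/16, so the A-coordinate is (927/16)/103 = 9/16.
[APC] = ½·((-39/2)·(-297/32−(-3)) + (-299/32)·(-3−(-23/2)) + 2·(-23/2−(-297/32))) = ½·(7839/64 − 5083/64 − 71/16) = 309/16, so the B-coordinate is 3/16.
[ABP] = ½·((-39/2)·(-11−(-297/32)) + 6·(-297/32−(-23/2)) + (-299/32)·(-23/2−(-11))) = ½·(2145/64 + 213/16 + 299/64) = 103/4, so the C-coordinate is 1/4.
Check: 9/16 + 3/16 + 1/4 = 1.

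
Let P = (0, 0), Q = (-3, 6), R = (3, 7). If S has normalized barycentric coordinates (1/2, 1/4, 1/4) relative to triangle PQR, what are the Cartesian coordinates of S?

(0, 13/4)

S = (1/2)·P + (1/4)·Q + (1/4)·R.
x-coordinate: (1/2)·0 + (1/4)·(-3) + (1/4)·3 = 0.
y-coordinate: (1/2)·0 + (1/4)·6 + (1/4)·7 = 13/4.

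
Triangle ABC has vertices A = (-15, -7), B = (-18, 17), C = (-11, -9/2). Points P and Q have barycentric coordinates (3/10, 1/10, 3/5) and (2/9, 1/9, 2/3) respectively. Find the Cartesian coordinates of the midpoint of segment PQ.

(-767/60, -173/60)

Barycentric coordinates of the midpoint are the average: (47/180, 19/180, 19/30).
Converting: (47/180)·A + (19/180)·B + (19/30)·C = (-767/60, -173/60).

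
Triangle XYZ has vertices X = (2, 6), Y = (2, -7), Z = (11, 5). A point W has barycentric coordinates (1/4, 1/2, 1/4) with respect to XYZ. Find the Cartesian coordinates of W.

(17/4, -3/4)

W = (1/4)·X + (1/2)·Y + (1/4)·Z.
x-coordinate: (1/4)·2 + (1/2)·2 + (1/4)·11 = 17/4.
y-coordinate: (1/4)·6 + (1/2)·(-7) + (1/4)·5 = -3/4.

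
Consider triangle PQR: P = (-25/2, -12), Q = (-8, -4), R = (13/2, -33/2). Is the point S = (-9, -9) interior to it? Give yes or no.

Barycentric coordinates of S: (340/689, 291/689, 58/689).
The three coordinates are positive, positive, positive; a point is interior exactly when all three are positive.

yes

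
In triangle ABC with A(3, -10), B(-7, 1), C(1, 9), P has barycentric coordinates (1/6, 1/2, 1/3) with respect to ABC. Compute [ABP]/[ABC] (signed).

1/3

The signed ratio [ABP]/[ABC] equals the barycentric coordinate of P at vertex C, which is 1/3.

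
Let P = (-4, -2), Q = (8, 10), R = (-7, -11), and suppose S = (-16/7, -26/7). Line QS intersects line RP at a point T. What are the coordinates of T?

(-32/5, -46/5)

Barycentric coordinates of S with respect to PQR: (1/7, 2/7, 4/7).
On side RP the Q-coordinate is zero; dropping S's Q-weight 2/7 and renormalizing the remaining 4/7 : 1/7 gives weights 4/5, 1/5 on R, P.
T = (4/5)·(-7, -11) + (1/5)·(-4, -2) = (-32/5, -46/5).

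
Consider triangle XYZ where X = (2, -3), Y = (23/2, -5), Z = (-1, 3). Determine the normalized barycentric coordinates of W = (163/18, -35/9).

(1/9, 7/9, 1/9)

Signed area of the reference triangle: [XYZ] = ½·(2·(-5−3) + (23/2)·(3−(-3)) + (-1)·(-3−(-5))) = ½·(-16 + 69 − 2) = 51/2.
[WYZ] = ½·((163/18)·(-5−3) + (23/2)·(3−(-35/9)) + (-1)·(-35/9−(-5))) = ½·(-652/9 + 713/9 − 10/9) = 17/6, so the X-coordinate is (17/6)/(51/2) = 1/9.
[XWZ] = ½·(2·(-35/9−3) + (163/18)·(3−(-3)) + (-1)·(-3−(-35/9))) = ½·(-124/9 + 163/3 − 8/9) = 119/6, so the Y-coordinate is 7/9.
[XYW] = ½·(2·(-5−(-35/9)) + (23/2)·(-35/9−(-3)) + (163/18)·(-3−(-5))) = ½·(-20/9 − 92/9 + 163/9) = 17/6, so the Z-coordinate is 1/9.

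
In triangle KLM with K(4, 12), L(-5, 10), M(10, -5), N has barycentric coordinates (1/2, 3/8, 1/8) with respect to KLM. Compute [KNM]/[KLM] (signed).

3/8

The signed ratio [KNM]/[KLM] equals the barycentric coordinate of N at vertex L, which is 3/8.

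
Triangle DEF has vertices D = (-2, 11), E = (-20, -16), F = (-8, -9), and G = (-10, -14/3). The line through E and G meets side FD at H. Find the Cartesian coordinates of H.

(-5, 1)

Barycentric coordinates of G with respect to DEF: (1/3, 1/3, 1/3).
On side FD the E-coordinate is zero; dropping G's E-weight 1/3 and renormalizing the remaining 1/3 : 1/3 gives weights 1/2, 1/2 on F, D.
H = (1/2)·(-8, -9) + (1/2)·(-2, 11) = (-5, 1).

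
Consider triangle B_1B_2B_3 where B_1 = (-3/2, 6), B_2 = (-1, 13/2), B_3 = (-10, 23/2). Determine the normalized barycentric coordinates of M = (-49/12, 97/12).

Signed area of the reference triangle: [B_1B_2B_3] = ½·((-3/2)·(13/2−(23/2)) + (-1)·(23/2−6) + (-10)·(6−(13/2))) = ½·(15/2 − 11/2 + 5) = 7/2.
[MB_2B_3] = ½·((-49/12)·(13/2−(23/2)) + (-1)·(23/2−(97/12)) + (-10)·(97/12−(13/2))) = ½·(245/12 − 41/12 − 95/6) = 7/12, so the B_1-coordinate is (7/12)/(7/2) = 1/6.
[B_1MB_3] = ½·((-3/2)·(97/12−(23/2)) + (-49/12)·(23/2−6) + (-10)·(6−(97/12))) = ½·(41/8 − 539/24 + 125/6) = 7/4, so the B_2-coordinate is 1/2.
[B_1B_2M] = ½·((-3/2)·(13/2−(97/12)) + (-1)·(97/12−6) + (-49/12)·(6−(13/2))) = ½·(19/8 − 25/12 + 49/24) = 7/6, so the B_3-coordinate is 1/3.
Check: 1/6 + 1/2 + 1/3 = 1.

(1/6, 1/2, 1/3)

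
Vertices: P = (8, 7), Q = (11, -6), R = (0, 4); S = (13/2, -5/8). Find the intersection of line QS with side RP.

Barycentric coordinates of S with respect to PQR: (1/8, 1/2, 3/8).
On side RP the Q-coordinate is zero; dropping S's Q-weight 1/2 and renormalizing the remaining 3/8 : 1/8 gives weights 3/4, 1/4 on R, P.
T = (3/4)·(0, 4) + (1/4)·(8, 7) = (2, 19/4).

(2, 19/4)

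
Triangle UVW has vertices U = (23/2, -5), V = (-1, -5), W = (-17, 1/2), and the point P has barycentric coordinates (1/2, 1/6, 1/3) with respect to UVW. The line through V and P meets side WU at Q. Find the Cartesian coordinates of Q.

Line VP meets WU where the V-coordinate vanishes; zeroing P's V-weight and renormalizing leaves W, U-weights 1/3 : 1/2 → (2/5, 3/5).
So Q = (2/5)·W + (3/5)·U = (1/10, -14/5).

(1/10, -14/5)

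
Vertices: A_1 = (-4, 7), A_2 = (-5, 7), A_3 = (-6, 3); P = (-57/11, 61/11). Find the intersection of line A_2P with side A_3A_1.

(-16/3, 13/3)

Barycentric coordinates of P with respect to A_1A_2A_3: (2/11, 5/11, 4/11).
On side A_3A_1 the A_2-coordinate is zero; dropping P's A_2-weight 5/11 and renormalizing the remaining 4/11 : 2/11 gives weights 2/3, 1/3 on A_3, A_1.
Q = (2/3)·(-6, 3) + (1/3)·(-4, 7) = (-16/3, 13/3).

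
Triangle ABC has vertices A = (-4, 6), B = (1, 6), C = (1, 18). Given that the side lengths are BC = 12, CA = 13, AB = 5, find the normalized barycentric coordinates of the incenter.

The incenter has barycentric coordinates proportional to the opposite side lengths: (12 : 13 : 5).
Normalizing by 12+13+5 = 30 gives (2/5, 13/30, 1/6).

(2/5, 13/30, 1/6)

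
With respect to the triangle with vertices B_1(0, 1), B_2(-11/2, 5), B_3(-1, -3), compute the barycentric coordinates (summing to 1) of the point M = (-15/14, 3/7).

(4/7, 1/7, 2/7)

Signed area of the reference triangle: [B_1B_2B_3] = ½·(0·(5−(-3)) + (-11/2)·(-3−1) + (-1)·(1−5)) = ½·(0 + 22 + 4) = 13.
[MB_2B_3] = ½·((-15/14)·(5−(-3)) + (-11/2)·(-3−(3/7)) + (-1)·(3/7−5)) = ½·(-60/7 + 132/7 + 32/7) = 52/7, so the B_1-coordinate is (52/7)/13 = 4/7.
[B_1MB_3] = ½·(0·(3/7−(-3)) + (-15/14)·(-3−1) + (-1)·(1−(3/7))) = ½·(0 + 30/7 − 4/7) = 13/7, so the B_2-coordinate is 1/7.
[B_1B_2M] = ½·(0·(5−(3/7)) + (-11/2)·(3/7−1) + (-15/14)·(1−5)) = ½·(0 + 22/7 + 30/7) = 26/7, so the B_3-coordinate is 2/7.
Check: 4/7 + 1/7 + 2/7 = 1.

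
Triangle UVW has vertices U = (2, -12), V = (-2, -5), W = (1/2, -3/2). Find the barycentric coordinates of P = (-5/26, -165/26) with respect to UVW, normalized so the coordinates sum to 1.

(4/13, 6/13, 3/13)

Signed area of the reference triangle: [UVW] = ½·(2·(-5−(-3/2)) + (-2)·(-3/2−(-12)) + (1/2)·(-12−(-5))) = ½·(-7 − 21 − 7/2) = -63/4.
[PVW] = ½·((-5/26)·(-5−(-3/2)) + (-2)·(-3/2−(-165/26)) + (1/2)·(-165/26−(-5))) = ½·(35/52 − 126/13 − 35/52) = -63/13, so the U-coordinate is (-63/13)/(-63/4) = 4/13.
[UPW] = ½·(2·(-165/26−(-3/2)) + (-5/26)·(-3/2−(-12)) + (1/2)·(-12−(-165/26))) = ½·(-126/13 − 105/52 − 147/52) = -189/26, so the V-coordinate is 6/13.
[UVP] = ½·(2·(-5−(-165/26)) + (-2)·(-165/26−(-12)) + (-5/26)·(-12−(-5))) = ½·(35/13 − 147/13 + 35/26) = -189/52, so the W-coordinate is 3/13.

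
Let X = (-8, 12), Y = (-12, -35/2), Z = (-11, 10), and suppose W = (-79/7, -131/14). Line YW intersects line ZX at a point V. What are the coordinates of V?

(-19/2, 11)

Barycentric coordinates of W with respect to XYZ: (1/7, 5/7, 1/7).
On side ZX the Y-coordinate is zero; dropping W's Y-weight 5/7 and renormalizing the remaining 1/7 : 1/7 gives weights 1/2, 1/2 on Z, X.
V = (1/2)·(-11, 10) + (1/2)·(-8, 12) = (-19/2, 11).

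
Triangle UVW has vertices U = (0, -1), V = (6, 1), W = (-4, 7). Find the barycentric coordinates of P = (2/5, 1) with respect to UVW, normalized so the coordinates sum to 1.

(3/5, 1/5, 1/5)

Signed area of the reference triangle: [UVW] = ½·(0·(1−7) + 6·(7−(-1)) + (-4)·(-1−1)) = ½·(0 + 48 + 8) = 28.
[PVW] = ½·((2/5)·(1−7) + 6·(7−1) + (-4)·(1−1)) = ½·(-12/5 + 36 + 0) = 84/5, so the U-coordinate is (84/5)/28 = 3/5.
[UPW] = ½·(0·(1−7) + (2/5)·(7−(-1)) + (-4)·(-1−1)) = ½·(0 + 16/5 + 8) = 28/5, so the V-coordinate is 1/5.
[UVP] = ½·(0·(1−1) + 6·(1−(-1)) + (2/5)·(-1−1)) = ½·(0 + 12 − 4/5) = 28/5, so the W-coordinate is 1/5.
Check: 3/5 + 1/5 + 1/5 = 1.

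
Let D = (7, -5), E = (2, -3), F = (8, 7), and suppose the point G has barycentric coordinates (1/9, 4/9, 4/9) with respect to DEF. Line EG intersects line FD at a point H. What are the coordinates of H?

(39/5, 23/5)

Line EG meets FD where the E-coordinate vanishes; zeroing G's E-weight and renormalizing leaves F, D-weights 4/9 : 1/9 → (4/5, 1/5).
So H = (4/5)·F + (1/5)·D = (39/5, 23/5).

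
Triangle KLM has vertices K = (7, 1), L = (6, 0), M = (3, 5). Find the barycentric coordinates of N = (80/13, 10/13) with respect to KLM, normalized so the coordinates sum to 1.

(5/13, 7/13, 1/13)

Signed area of the reference triangle: [KLM] = ½·(7·(0−5) + 6·(5−1) + 3·(1−0)) = ½·(-35 + 24 + 3) = -4.
[NLM] = ½·((80/13)·(0−5) + 6·(5−(10/13)) + 3·(10/13−0)) = ½·(-400/13 + 330/13 + 30/13) = -20/13, so the K-coordinate is (-20/13)/(-4) = 5/13.
[KNM] = ½·(7·(10/13−5) + (80/13)·(5−1) + 3·(1−(10/13))) = ½·(-385/13 + 320/13 + 9/13) = -28/13, so the L-coordinate is 7/13.
[KLN] = ½·(7·(0−(10/13)) + 6·(10/13−1) + (80/13)·(1−0)) = ½·(-70/13 − 18/13 + 80/13) = -4/13, so the M-coordinate is 1/13.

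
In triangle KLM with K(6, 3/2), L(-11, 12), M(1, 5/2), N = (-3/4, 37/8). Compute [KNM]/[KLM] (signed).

1/4

[KLM] = ½·(6·(12−(5/2)) + (-11)·(5/2−(3/2)) + 1·(3/2−12)) = ½·(57 − 11 − 21/2) = 71/4.
[KNM] = ½·(6·(37/8−(5/2)) + (-3/4)·(5/2−(3/2)) + 1·(3/2−(37/8))) = ½·(51/4 − 3/4 − 25/8) = 71/16, so the ratio is (71/16)/(71/4) = 1/4.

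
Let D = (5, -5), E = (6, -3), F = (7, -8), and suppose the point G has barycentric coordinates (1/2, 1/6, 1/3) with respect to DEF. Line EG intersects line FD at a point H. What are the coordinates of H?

(29/5, -31/5)

Line EG meets FD where the E-coordinate vanishes; zeroing G's E-weight and renormalizing leaves F, D-weights 1/3 : 1/2 → (2/5, 3/5).
So H = (2/5)·F + (3/5)·D = (29/5, -31/5).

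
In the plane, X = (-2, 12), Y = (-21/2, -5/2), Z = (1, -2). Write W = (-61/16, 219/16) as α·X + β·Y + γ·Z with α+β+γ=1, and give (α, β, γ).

Signed area of the reference triangle: [XYZ] = ½·((-2)·(-5/2−(-2)) + (-21/2)·(-2−12) + 1·(12−(-5/2))) = ½·(1 + 147 + 29/2) = 325/4.
[WYZ] = ½·((-61/16)·(-5/2−(-2)) + (-21/2)·(-2−(219/16)) + 1·(219/16−(-5/2))) = ½·(61/32 + 5271/32 + 259/16) = 2925/32, so the X-coordinate is (2925/32)/(325/4) = 9/8.
[XWZ] = ½·((-2)·(219/16−(-2)) + (-61/16)·(-2−12) + 1·(12−(219/16))) = ½·(-251/8 + 427/8 − 27/16) = 325/32, so the Y-coordinate is 1/8.
[XYW] = ½·((-2)·(-5/2−(219/16)) + (-21/2)·(219/16−12) + (-61/16)·(12−(-5/2))) = ½·(259/8 − 567/32 − 1769/32) = -325/16, so the Z-coordinate is -1/4.

(9/8, 1/8, -1/4)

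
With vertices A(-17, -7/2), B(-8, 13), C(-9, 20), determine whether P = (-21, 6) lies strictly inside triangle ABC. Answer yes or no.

Barycentric coordinates of P: (196/159, -340/159, 101/53).
The three coordinates are positive, negative, positive; a point is interior exactly when all three are positive.

no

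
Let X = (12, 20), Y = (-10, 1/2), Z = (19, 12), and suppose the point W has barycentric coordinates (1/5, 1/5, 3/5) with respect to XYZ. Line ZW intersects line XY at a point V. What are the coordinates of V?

(1, 41/4)

Line ZW meets XY where the Z-coordinate vanishes; zeroing W's Z-weight and renormalizing leaves X, Y-weights 1/5 : 1/5 → (1/2, 1/2).
So V = (1/2)·X + (1/2)·Y = (1, 41/4).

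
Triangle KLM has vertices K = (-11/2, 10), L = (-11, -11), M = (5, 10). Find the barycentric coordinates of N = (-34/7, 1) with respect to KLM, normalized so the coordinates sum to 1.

(2/7, 3/7, 2/7)

Signed area of the reference triangle: [KLM] = ½·((-11/2)·(-11−10) + (-11)·(10−10) + 5·(10−(-11))) = ½·(231/2 + 0 + 105) = 441/4.
[NLM] = ½·((-34/7)·(-11−10) + (-11)·(10−1) + 5·(1−(-11))) = ½·(102 − 99 + 60) = 63/2, so the K-coordinate is (63/2)/(441/4) = 2/7.
[KNM] = ½·((-11/2)·(1−10) + (-34/7)·(10−10) + 5·(10−1)) = ½·(99/2 + 0 + 45) = 189/4, so the L-coordinate is 3/7.
[KLN] = ½·((-11/2)·(-11−1) + (-11)·(1−10) + (-34/7)·(10−(-11))) = ½·(66 + 99 − 102) = 63/2, so the M-coordinate is 2/7.
Check: 2/7 + 3/7 + 2/7 = 1.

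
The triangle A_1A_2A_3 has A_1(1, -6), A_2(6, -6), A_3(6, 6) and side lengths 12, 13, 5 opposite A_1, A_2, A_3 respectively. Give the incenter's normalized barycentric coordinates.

The incenter has barycentric coordinates proportional to the opposite side lengths: (12 : 13 : 5).
Normalizing by 12+13+5 = 30 gives (2/5, 13/30, 1/6).

(2/5, 13/30, 1/6)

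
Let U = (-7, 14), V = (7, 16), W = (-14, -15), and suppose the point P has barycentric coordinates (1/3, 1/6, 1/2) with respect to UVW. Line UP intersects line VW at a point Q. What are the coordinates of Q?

Line UP meets VW where the U-coordinate vanishes; zeroing P's U-weight and renormalizing leaves V, W-weights 1/6 : 1/2 → (1/4, 3/4).
So Q = (1/4)·V + (3/4)·W = (-35/4, -29/4).

(-35/4, -29/4)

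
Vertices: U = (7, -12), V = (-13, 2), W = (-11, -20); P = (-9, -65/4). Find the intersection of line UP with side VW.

Barycentric coordinates of P with respect to UVW: (1/8, 1/8, 3/4).
On side VW the U-coordinate is zero; dropping P's U-weight 1/8 and renormalizing the remaining 1/8 : 3/4 gives weights 1/7, 6/7 on V, W.
Q = (1/7)·(-13, 2) + (6/7)·(-11, -20) = (-79/7, -118/7).

(-79/7, -118/7)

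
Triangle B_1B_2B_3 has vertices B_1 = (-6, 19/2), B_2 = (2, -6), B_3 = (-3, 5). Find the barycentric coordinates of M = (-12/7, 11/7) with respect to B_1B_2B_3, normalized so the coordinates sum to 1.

Signed area of the reference triangle: [B_1B_2B_3] = ½·((-6)·(-6−5) + 2·(5−(19/2)) + (-3)·(19/2−(-6))) = ½·(66 − 9 − 93/2) = 21/4.
[MB_2B_3] = ½·((-12/7)·(-6−5) + 2·(5−(11/7)) + (-3)·(11/7−(-6))) = ½·(132/7 + 48/7 − 159/7) = 3/2, so the B_1-coordinate is (3/2)/(21/4) = 2/7.
[B_1MB_3] = ½·((-6)·(11/7−5) + (-12/7)·(5−(19/2)) + (-3)·(19/2−(11/7))) = ½·(144/7 + 54/7 − 333/14) = 9/4, so the B_2-coordinate is 3/7.
[B_1B_2M] = ½·((-6)·(-6−(11/7)) + 2·(11/7−(19/2)) + (-12/7)·(19/2−(-6))) = ½·(318/7 − 111/7 − 186/7) = 3/2, so the B_3-coordinate is 2/7.
Check: 2/7 + 3/7 + 2/7 = 1.

(2/7, 3/7, 2/7)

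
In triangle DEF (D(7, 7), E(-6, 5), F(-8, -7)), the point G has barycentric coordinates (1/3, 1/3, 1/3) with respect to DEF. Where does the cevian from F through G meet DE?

Line FG meets DE where the F-coordinate vanishes; zeroing G's F-weight and renormalizing leaves D, E-weights 1/3 : 1/3 → (1/2, 1/2).
So H = (1/2)·D + (1/2)·E = (1/2, 6).

(1/2, 6)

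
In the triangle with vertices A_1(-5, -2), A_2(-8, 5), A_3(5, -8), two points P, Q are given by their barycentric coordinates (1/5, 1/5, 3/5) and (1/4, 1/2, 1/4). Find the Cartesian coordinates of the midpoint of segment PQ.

Barycentric coordinates of the midpoint are the average: (9/40, 7/20, 17/40).
Converting: (9/40)·A_1 + (7/20)·A_2 + (17/40)·A_3 = (-9/5, -21/10).

(-9/5, -21/10)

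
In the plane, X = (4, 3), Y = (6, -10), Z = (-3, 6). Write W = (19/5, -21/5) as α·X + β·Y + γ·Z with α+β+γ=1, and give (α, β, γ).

(1/5, 3/5, 1/5)

Signed area of the reference triangle: [XYZ] = ½·(4·(-10−6) + 6·(6−3) + (-3)·(3−(-10))) = ½·(-64 + 18 − 39) = -85/2.
[WYZ] = ½·((19/5)·(-10−6) + 6·(6−(-21/5)) + (-3)·(-21/5−(-10))) = ½·(-304/5 + 306/5 − 87/5) = -17/2, so the X-coordinate is (-17/2)/(-85/2) = 1/5.
[XWZ] = ½·(4·(-21/5−6) + (19/5)·(6−3) + (-3)·(3−(-21/5))) = ½·(-204/5 + 57/5 − 108/5) = -51/2, so the Y-coordinate is 3/5.
[XYW] = ½·(4·(-10−(-21/5)) + 6·(-21/5−3) + (19/5)·(3−(-10))) = ½·(-116/5 − 216/5 + 247/5) = -17/2, so the Z-coordinate is 1/5.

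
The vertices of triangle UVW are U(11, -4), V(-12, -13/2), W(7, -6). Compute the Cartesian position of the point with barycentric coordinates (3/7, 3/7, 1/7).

(4/7, -75/14)

P = (3/7)·U + (3/7)·V + (1/7)·W.
x-coordinate: (3/7)·11 + (3/7)·(-12) + (1/7)·7 = 4/7.
y-coordinate: (3/7)·(-4) + (3/7)·(-13/2) + (1/7)·(-6) = -75/14.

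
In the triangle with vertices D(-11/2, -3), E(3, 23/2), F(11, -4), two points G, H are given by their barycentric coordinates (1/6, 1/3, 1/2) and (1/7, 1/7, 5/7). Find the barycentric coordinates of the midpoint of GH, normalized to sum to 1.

(13/84, 5/21, 17/28)

Since both coordinate triples sum to 1, the midpoint's barycentrics are the componentwise average.
(1/6+1/7)/2 = 13/84; similarly 5/21 and 17/28.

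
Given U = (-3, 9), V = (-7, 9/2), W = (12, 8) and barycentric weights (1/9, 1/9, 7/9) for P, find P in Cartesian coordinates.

(74/9, 139/18)

P = (1/9)·U + (1/9)·V + (7/9)·W.
x-coordinate: (1/9)·(-3) + (1/9)·(-7) + (7/9)·12 = 74/9.
y-coordinate: (1/9)·9 + (1/9)·(9/2) + (7/9)·8 = 139/18.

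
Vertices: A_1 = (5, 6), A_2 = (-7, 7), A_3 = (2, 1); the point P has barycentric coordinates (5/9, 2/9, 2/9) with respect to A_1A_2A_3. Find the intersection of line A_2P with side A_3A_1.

Line A_2P meets A_3A_1 where the A_2-coordinate vanishes; zeroing P's A_2-weight and renormalizing leaves A_3, A_1-weights 2/9 : 5/9 → (2/7, 5/7).
So Q = (2/7)·A_3 + (5/7)·A_1 = (29/7, 32/7).

(29/7, 32/7)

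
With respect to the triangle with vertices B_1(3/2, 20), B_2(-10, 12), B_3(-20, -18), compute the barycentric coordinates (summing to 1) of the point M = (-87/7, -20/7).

Signed area of the reference triangle: [B_1B_2B_3] = ½·((3/2)·(12−(-18)) + (-10)·(-18−20) + (-20)·(20−12)) = ½·(45 + 380 − 160) = 265/2.
[MB_2B_3] = ½·((-87/7)·(12−(-18)) + (-10)·(-18−(-20/7)) + (-20)·(-20/7−12)) = ½·(-2610/7 + 1060/7 + 2080/7) = 265/7, so the B_1-coordinate is (265/7)/(265/2) = 2/7.
[B_1MB_3] = ½·((3/2)·(-20/7−(-18)) + (-87/7)·(-18−20) + (-20)·(20−(-20/7))) = ½·(159/7 + 3306/7 − 3200/7) = 265/14, so the B_2-coordinate is 1/7.
[B_1B_2M] = ½·((3/2)·(12−(-20/7)) + (-10)·(-20/7−20) + (-87/7)·(20−12)) = ½·(156/7 + 1600/7 − 696/7) = 530/7, so the B_3-coordinate is 4/7.
Check: 2/7 + 1/7 + 4/7 = 1.

(2/7, 1/7, 4/7)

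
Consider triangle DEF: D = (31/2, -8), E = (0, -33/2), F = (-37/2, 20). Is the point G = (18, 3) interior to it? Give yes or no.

Barycentric coordinates of G: (1357/964, -148/241, 199/964).
The three coordinates are positive, negative, positive; a point is interior exactly when all three are positive.

no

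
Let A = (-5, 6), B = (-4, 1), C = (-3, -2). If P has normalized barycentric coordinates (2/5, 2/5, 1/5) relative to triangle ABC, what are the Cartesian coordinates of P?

(-21/5, 12/5)

P = (2/5)·A + (2/5)·B + (1/5)·C.
x-coordinate: (2/5)·(-5) + (2/5)·(-4) + (1/5)·(-3) = -21/5.
y-coordinate: (2/5)·6 + (2/5)·1 + (1/5)·(-2) = 12/5.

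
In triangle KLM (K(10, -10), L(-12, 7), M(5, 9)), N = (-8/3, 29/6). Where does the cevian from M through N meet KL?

Barycentric coordinates of N with respect to KLM: (1/6, 1/2, 1/3).
On side KL the M-coordinate is zero; dropping N's M-weight 1/3 and renormalizing the remaining 1/6 : 1/2 gives weights 1/4, 3/4 on K, L.
J = (1/4)·(10, -10) + (3/4)·(-12, 7) = (-13/2, 11/4).

(-13/2, 11/4)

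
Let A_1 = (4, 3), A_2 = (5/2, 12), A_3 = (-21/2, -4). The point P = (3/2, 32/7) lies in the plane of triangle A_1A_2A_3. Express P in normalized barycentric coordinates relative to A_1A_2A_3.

(4/7, 2/7, 1/7)

Signed area of the reference triangle: [A_1A_2A_3] = ½·(4·(12−(-4)) + (5/2)·(-4−3) + (-21/2)·(3−12)) = ½·(64 − 35/2 + 189/2) = 141/2.
[PA_2A_3] = ½·((3/2)·(12−(-4)) + (5/2)·(-4−(32/7)) + (-21/2)·(32/7−12)) = ½·(24 − 150/7 + 78) = 282/7, so the A_1-coordinate is (282/7)/(141/2) = 4/7.
[A_1PA_3] = ½·(4·(32/7−(-4)) + (3/2)·(-4−3) + (-21/2)·(3−(32/7))) = ½·(240/7 − 21/2 + 33/2) = 141/7, so the A_2-coordinate is 2/7.
[A_1A_2P] = ½·(4·(12−(32/7)) + (5/2)·(32/7−3) + (3/2)·(3−12)) = ½·(208/7 + 55/14 − 27/2) = 141/14, so the A_3-coordinate is 1/7.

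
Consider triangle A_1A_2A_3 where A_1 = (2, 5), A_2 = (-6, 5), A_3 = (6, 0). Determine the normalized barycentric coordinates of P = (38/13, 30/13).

Signed area of the reference triangle: [A_1A_2A_3] = ½·(2·(5−0) + (-6)·(0−5) + 6·(5−5)) = ½·(10 + 30 + 0) = 20.
[PA_2A_3] = ½·((38/13)·(5−0) + (-6)·(0−(30/13)) + 6·(30/13−5)) = ½·(190/13 + 180/13 − 210/13) = 80/13, so the A_1-coordinate is (80/13)/20 = 4/13.
[A_1PA_3] = ½·(2·(30/13−0) + (38/13)·(0−5) + 6·(5−(30/13))) = ½·(60/13 − 190/13 + 210/13) = 40/13, so the A_2-coordinate is 2/13.
[A_1A_2P] = ½·(2·(5−(30/13)) + (-6)·(30/13−5) + (38/13)·(5−5)) = ½·(70/13 + 210/13 + 0) = 140/13, so the A_3-coordinate is 7/13.
Check: 4/13 + 2/13 + 7/13 = 1.

(4/13, 2/13, 7/13)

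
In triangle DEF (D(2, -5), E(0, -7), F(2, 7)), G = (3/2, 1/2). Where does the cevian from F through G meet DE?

(1, -6)

Barycentric coordinates of G with respect to DEF: (1/4, 1/4, 1/2).
On side DE the F-coordinate is zero; dropping G's F-weight 1/2 and renormalizing the remaining 1/4 : 1/4 gives weights 1/2, 1/2 on D, E.
H = (1/2)·(2, -5) + (1/2)·(0, -7) = (1, -6).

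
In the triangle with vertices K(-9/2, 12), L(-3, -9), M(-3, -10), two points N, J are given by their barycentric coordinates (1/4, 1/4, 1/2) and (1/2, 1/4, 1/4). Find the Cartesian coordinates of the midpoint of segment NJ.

Barycentric coordinates of the midpoint are the average: (3/8, 1/4, 3/8).
Converting: (3/8)·K + (1/4)·L + (3/8)·M = (-57/16, -3/2).

(-57/16, -3/2)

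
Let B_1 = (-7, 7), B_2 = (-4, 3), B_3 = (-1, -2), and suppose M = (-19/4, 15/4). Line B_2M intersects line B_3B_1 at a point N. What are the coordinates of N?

(-5, 4)

Barycentric coordinates of M with respect to B_1B_2B_3: (1/2, 1/4, 1/4).
On side B_3B_1 the B_2-coordinate is zero; dropping M's B_2-weight 1/4 and renormalizing the remaining 1/4 : 1/2 gives weights 1/3, 2/3 on B_3, B_1.
N = (1/3)·(-1, -2) + (2/3)·(-7, 7) = (-5, 4).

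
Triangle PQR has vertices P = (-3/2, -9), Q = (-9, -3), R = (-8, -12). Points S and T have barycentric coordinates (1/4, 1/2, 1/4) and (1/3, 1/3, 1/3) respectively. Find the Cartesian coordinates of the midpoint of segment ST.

Barycentric coordinates of the midpoint are the average: (7/24, 5/12, 7/24).
Converting: (7/24)·P + (5/12)·Q + (7/24)·R = (-313/48, -59/8).

(-313/48, -59/8)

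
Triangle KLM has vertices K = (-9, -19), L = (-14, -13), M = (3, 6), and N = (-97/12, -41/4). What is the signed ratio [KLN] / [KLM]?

1/4

[KLM] = ½·((-9)·(-13−6) + (-14)·(6−(-19)) + 3·(-19−(-13))) = ½·(171 − 350 − 18) = -197/2.
[KLN] = ½·((-9)·(-13−(-41/4)) + (-14)·(-41/4−(-19)) + (-97/12)·(-19−(-13))) = ½·(99/4 − 245/2 + 97/2) = -197/8, so the ratio is (-197/8)/(-197/2) = 1/4.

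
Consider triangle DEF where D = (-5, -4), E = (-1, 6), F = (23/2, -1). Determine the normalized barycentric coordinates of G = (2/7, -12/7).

Signed area of the reference triangle: [DEF] = ½·((-5)·(6−(-1)) + (-1)·(-1−(-4)) + (23/2)·(-4−6)) = ½·(-35 − 3 − 115) = -153/2.
[GEF] = ½·((2/7)·(6−(-1)) + (-1)·(-1−(-12/7)) + (23/2)·(-12/7−6)) = ½·(2 − 5/7 − 621/7) = -306/7, so the D-coordinate is (-306/7)/(-153/2) = 4/7.
[DGF] = ½·((-5)·(-12/7−(-1)) + (2/7)·(-1−(-4)) + (23/2)·(-4−(-12/7))) = ½·(25/7 + 6/7 − 184/7) = -153/14, so the E-coordinate is 1/7.
[DEG] = ½·((-5)·(6−(-12/7)) + (-1)·(-12/7−(-4)) + (2/7)·(-4−6)) = ½·(-270/7 − 16/7 − 20/7) = -153/7, so the F-coordinate is 2/7.

(4/7, 1/7, 2/7)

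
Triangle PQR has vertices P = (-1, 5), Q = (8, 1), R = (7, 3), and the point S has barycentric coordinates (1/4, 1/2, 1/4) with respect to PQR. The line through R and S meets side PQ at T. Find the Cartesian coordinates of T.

(5, 7/3)

Line RS meets PQ where the R-coordinate vanishes; zeroing S's R-weight and renormalizing leaves P, Q-weights 1/4 : 1/2 → (1/3, 2/3).
So T = (1/3)·P + (2/3)·Q = (5, 7/3).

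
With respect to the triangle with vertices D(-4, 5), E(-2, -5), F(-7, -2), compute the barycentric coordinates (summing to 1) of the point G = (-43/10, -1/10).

Signed area of the reference triangle: [DEF] = ½·((-4)·(-5−(-2)) + (-2)·(-2−5) + (-7)·(5−(-5))) = ½·(12 + 14 − 70) = -22.
[GEF] = ½·((-43/10)·(-5−(-2)) + (-2)·(-2−(-1/10)) + (-7)·(-1/10−(-5))) = ½·(129/10 + 19/5 − 343/10) = -44/5, so the D-coordinate is (-44/5)/(-22) = 2/5.
[DGF] = ½·((-4)·(-1/10−(-2)) + (-43/10)·(-2−5) + (-7)·(5−(-1/10))) = ½·(-38/5 + 301/10 − 357/10) = -33/5, so the E-coordinate is 3/10.
[DEG] = ½·((-4)·(-5−(-1/10)) + (-2)·(-1/10−5) + (-43/10)·(5−(-5))) = ½·(98/5 + 51/5 − 43) = -33/5, so the F-coordinate is 3/10.

(2/5, 3/10, 3/10)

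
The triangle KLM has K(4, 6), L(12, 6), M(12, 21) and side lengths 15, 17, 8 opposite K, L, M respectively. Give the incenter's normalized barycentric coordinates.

The incenter has barycentric coordinates proportional to the opposite side lengths: (15 : 17 : 8).
Normalizing by 15+17+8 = 40 gives (3/8, 17/40, 1/5).

(3/8, 17/40, 1/5)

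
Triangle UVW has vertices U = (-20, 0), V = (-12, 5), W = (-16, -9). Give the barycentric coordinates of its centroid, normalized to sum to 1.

The centroid is the average of the vertices, so each weight is 1/3.

(1/3, 1/3, 1/3)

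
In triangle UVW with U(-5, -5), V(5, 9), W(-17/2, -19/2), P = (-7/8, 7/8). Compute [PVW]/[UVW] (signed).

[UVW] = ½·((-5)·(9−(-19/2)) + 5·(-19/2−(-5)) + (-17/2)·(-5−9)) = ½·(-185/2 − 45/2 + 119) = 2.
[PVW] = ½·((-7/8)·(9−(-19/2)) + 5·(-19/2−(7/8)) + (-17/2)·(7/8−9)) = ½·(-259/16 − 415/8 + 1105/16) = 1/2, so the ratio is (1/2)/2 = 1/4.

1/4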